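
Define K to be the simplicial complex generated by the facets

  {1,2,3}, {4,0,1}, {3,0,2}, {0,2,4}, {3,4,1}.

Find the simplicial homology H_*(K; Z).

Take the total order 0 < 1 < 2 < 3 < 4 on the vertex set. Then K (dimension 2) consists of the simplices:

  0-simplices (5): [0], [1], [2], [3], [4]
  1-simplices (10): [0,1], [0,2], [0,3], [0,4], [1,2], [1,3], [1,4], [2,3], [2,4], [3,4]
  2-simplices (5): [0,1,4], [0,2,3], [0,2,4], [1,2,3], [1,3,4]

giving chain groups C_0 ≅ Z^5, C_1 ≅ Z^10, C_2 ≅ Z^5.

The boundary map ∂_1: C_1 → C_0 is given by ∂[p,q] = [q] − [p].
The resulting 5×10 matrix has rank 4, and its Smith normal form has invariant factors (1,1,1,1).

Boundary ∂_2: C_2 → C_1 acts by ∂[p,q,r] = [q,r] − [p,r] + [p,q]. For instance
  ∂[1,3,4] = [3,4] − [1,4] + [1,3],
  ∂[0,2,3] = [2,3] − [0,3] + [0,2].
The resulting 10×5 matrix has rank 5, and its Smith normal form has invariant factors (1,1,1,1,1).

Reading off H_k = ker ∂_k / im ∂_{k+1}:

  H_0: rank C_0 − rank ∂_1 = 5 − 4 = 1, and the invariant factors of ∂_1 are all 1, so H_0 = Z.
  H_1: rank ker ∂_1 − rank ∂_2 = (10 − 4) − 5 = 1, and the invariant factors of ∂_2 are all 1, so H_1 = Z.
  H_2: rank ker ∂_2 − rank ∂_3 = (5 − 5) − 0 = 0, and there is no ∂_3, so H_2 = 0.

(K is a triangulation of the Möbius band.)

H_0 ≅ Z,  H_1 ≅ Z,  H_2 = 0.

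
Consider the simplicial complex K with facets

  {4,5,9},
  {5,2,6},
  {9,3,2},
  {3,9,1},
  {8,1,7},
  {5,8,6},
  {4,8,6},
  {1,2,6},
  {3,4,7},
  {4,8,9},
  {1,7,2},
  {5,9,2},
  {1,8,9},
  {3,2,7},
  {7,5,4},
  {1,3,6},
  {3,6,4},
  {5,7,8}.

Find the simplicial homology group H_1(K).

K has 9 vertices, 27 edges, 18 triangles.
rank ∂_1 = 8, rank ∂_2 = 18 ⇒ b_1 = 27 − 8 − 18 = 1; ∂_2 has invariant factor(s) [2] giving torsion. So H_1 ≅ Z ⊕ Z/2.

H_1 ≅ Z ⊕ Z/2.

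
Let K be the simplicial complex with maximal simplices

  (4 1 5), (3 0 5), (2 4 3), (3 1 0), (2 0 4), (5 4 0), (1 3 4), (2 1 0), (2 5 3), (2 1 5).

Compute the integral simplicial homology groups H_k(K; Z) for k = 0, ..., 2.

H_0 ≅ Z,  H_1 ≅ Z/2,  H_2 = 0.

Order the vertices as 0 < 1 < 2 < 3 < 4 < 5. Listing each simplex with vertices in this order, K has dimension 2 with simplices:

  0-simplices (6): [0], [1], [2], [3], [4], [5]
  1-simplices (15): [0,1], [0,2], [0,3], [0,4], [0,5], [1,2], [1,3], [1,4], [1,5], [2,3], [2,4], [2,5], [3,4], [3,5], [4,5]
  2-simplices (10): [0,1,2], [0,1,3], [0,2,4], [0,3,5], [0,4,5], [1,2,5], [1,3,4], [1,4,5], [2,3,4], [2,3,5]

so the chain groups are C_0 ≅ Z^6, C_1 ≅ Z^15, C_2 ≅ Z^10.

The boundary map ∂_1: C_1 → C_0 is given by ∂[p,q] = [q] − [p].
This gives a 6×15 integer matrix of rank 5; reducing to Smith normal form yields diagonal entries (1,1,1,1,1).

Boundary ∂_2: C_2 → C_1 acts by ∂[p,q,r] = [q,r] − [p,r] + [p,q]. For instance
  ∂[1,2,5] = [2,5] − [1,5] + [1,2],
  ∂[2,3,4] = [3,4] − [2,4] + [2,3].
The 15×10 boundary matrix has rank 10 and Smith normal form diag(1,1,1,1,1,1,1,1,1,2).

Computing H_k = (kernel of ∂_k) / (image of ∂_{k+1}):

  H_0: rank C_0 − rank ∂_1 = 6 − 5 = 1, and the invariant factors of ∂_1 are all 1, so H_0 = Z.
  H_1: rank ker ∂_1 − rank ∂_2 = (15 − 5) − 10 = 0, and ∂_2 has invariant factor 2 > 1, so H_1 = Z/2.
  H_2: rank ker ∂_2 − rank ∂_3 = (10 − 10) − 0 = 0, and there is no ∂_3, so H_2 = 0.

As a check, the Euler characteristic is 6 − 15 + 10 = 1, which agrees with 1 − 0 + 0 = 1.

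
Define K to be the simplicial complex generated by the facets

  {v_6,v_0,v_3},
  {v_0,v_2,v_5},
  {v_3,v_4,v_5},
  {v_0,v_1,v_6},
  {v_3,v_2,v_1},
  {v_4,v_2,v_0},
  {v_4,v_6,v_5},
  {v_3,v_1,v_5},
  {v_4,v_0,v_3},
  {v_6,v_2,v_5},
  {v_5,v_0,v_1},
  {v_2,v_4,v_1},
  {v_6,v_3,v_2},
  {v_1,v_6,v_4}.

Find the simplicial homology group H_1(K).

Fix the vertex order v_0 < v_1 < v_2 < v_3 < v_4 < v_5 < v_6 and write every simplex with vertices in increasing order. Then dim K = 2 and the simplices of K are:

  0-simplices (7): [v_0], [v_1], [v_2], [v_3], [v_4], [v_5], [v_6]
  1-simplices (21): (21 of them)
  2-simplices (14): (14 of them)

giving chain groups C_0 ≅ Z^7, C_1 ≅ Z^21, C_2 ≅ Z^14.

Boundary ∂_1: C_1 → C_0 sends each edge [p,q] (with p < q) to q − p.
This gives a 7×21 integer matrix of rank 6; reducing to Smith normal form yields diagonal entries (1,1,1,1,1,1).

∂_2: C_2 → C_1 acts by ∂[p,q,r] = [q,r] − [p,r] + [p,q]. For instance
  ∂[v_0,v_3,v_4] = [v_3,v_4] − [v_0,v_4] + [v_0,v_3],
  ∂[v_0,v_1,v_6] = [v_1,v_6] − [v_0,v_6] + [v_0,v_1].
As a 21×14 matrix over Z this has rank 13, with invariant factors (1,1,1,1,1,1,1,1,1,1,1,1,1).

Now H_k = ker ∂_k / im ∂_{k+1}, so:

  H_1: rank ker ∂_1 − rank ∂_2 = (21 − 6) − 13 = 2, and the invariant factors of ∂_2 are all 1, so H_1 ≅ Z^2.

H_1 = Z^2.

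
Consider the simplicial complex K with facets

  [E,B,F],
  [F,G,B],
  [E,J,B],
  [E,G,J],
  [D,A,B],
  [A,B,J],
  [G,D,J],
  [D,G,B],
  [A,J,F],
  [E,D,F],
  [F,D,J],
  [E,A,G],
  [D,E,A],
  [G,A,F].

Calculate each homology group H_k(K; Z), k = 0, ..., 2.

H_0 ≅ Z,  H_1 ≅ Z^2,  H_2 ≅ Z.

K has 7 vertices, 21 edges, 14 triangles.
rank ∂_0 = 0, rank ∂_1 = 6 ⇒ b_0 = 7 − 0 − 6 = 1; all invariant factors of ∂_1 are 1 so no torsion. So H_0 = Z.
rank ∂_1 = 6, rank ∂_2 = 13 ⇒ b_1 = 21 − 6 − 13 = 2; all invariant factors of ∂_2 are 1 so no torsion. So H_1 = Z^2.
rank ∂_2 = 13, rank ∂_3 = 0 ⇒ b_2 = 14 − 13 − 0 = 1. So H_2 = Z.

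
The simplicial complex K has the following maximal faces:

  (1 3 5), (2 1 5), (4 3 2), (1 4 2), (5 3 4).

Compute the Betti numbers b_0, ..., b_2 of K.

Fix the vertex order 1 < 2 < 3 < 4 < 5 and write every simplex with vertices in increasing order. Then dim K = 2 and the simplices of K are:

  0-simplices (5): [1], [2], [3], [4], [5]
  1-simplices (10): [1,2], [1,3], [1,4], [1,5], [2,3], [2,4], [2,5], [3,4], [3,5], [4,5]
  2-simplices (5): [1,2,4], [1,2,5], [1,3,5], [2,3,4], [3,4,5]

so the chain groups are C_0 ≅ Z^5, C_1 ≅ Z^10, C_2 ≅ Z^5.

The boundary map ∂_1: C_1 → C_0 sends each edge [p,q] (with p < q) to q − p. For instance
  ∂[4,5] = [5] − [4].
The 5×10 boundary matrix has rank 4 and Smith normal form diag(1,1,1,1).

∂_2: C_2 → C_1 sends each 2-simplex [p,q,r] to [q,r] − [p,r] + [p,q]. For instance
  ∂[3,4,5] = [4,5] − [3,5] + [3,4],
  ∂[1,3,5] = [3,5] − [1,5] + [1,3].
As a 10×5 matrix over Z this has rank 5, with invariant factors (1,1,1,1,1).

From H_k ≅ ker(∂_k) / im(∂_{k+1}) we obtain:

  H_0: rank C_0 − rank ∂_1 = 5 − 4 = 1, and the invariant factors of ∂_1 are all 1, so H_0 = Z.
  H_1: rank ker ∂_1 − rank ∂_2 = (10 − 4) − 5 = 1, and the invariant factors of ∂_2 are all 1, so H_1 = Z.
  H_2: rank ker ∂_2 − rank ∂_3 = (5 − 5) − 0 = 0, and there is no ∂_3, so H_2 = 0.

As a check, the Euler characteristic is 5 − 10 + 5 = 0, which agrees with 1 − 1 + 0 = 0.

Hence the Betti numbers are b_0 = 1, b_1 = 1, b_2 = 0.

b_0 = 1, b_1 = 1, b_2 = 0.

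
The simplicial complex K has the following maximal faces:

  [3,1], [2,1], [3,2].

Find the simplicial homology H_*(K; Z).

Fix the vertex order 1 < 2 < 3 and write every simplex with vertices in increasing order. Then dim K = 1 and the simplices of K are:

  0-simplices (3): [1], [2], [3]
  1-simplices (3): [1,2], [1,3], [2,3]

so the chain groups are C_0 ≅ Z^3, C_1 ≅ Z^3.

∂_1: C_1 → C_0 is given by ∂[p,q] = [q] − [p]. For instance
  ∂[1,2] = [2] − [1].
The 3×3 boundary matrix has rank 2 and Smith normal form diag(1,1).

From H_k ≅ ker(∂_k) / im(∂_{k+1}) we obtain:

  H_0: rank C_0 − rank ∂_1 = 3 − 2 = 1, and the invariant factors of ∂_1 are all 1, so H_0 ≅ Z.
  H_1: rank ker ∂_1 − rank ∂_2 = (3 − 2) − 0 = 1, and there is no ∂_2, so H_1 ≅ Z.

H_0 ≅ Z,  H_1 ≅ Z.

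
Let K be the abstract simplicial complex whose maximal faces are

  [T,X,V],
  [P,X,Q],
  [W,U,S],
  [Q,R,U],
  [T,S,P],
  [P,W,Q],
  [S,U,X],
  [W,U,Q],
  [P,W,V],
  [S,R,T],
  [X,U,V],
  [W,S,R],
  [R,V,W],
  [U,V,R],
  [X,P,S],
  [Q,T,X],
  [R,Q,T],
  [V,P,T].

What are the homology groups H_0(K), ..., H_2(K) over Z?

Order the vertices as P < Q < R < S < T < U < V < W < X. Listing each simplex with vertices in this order, K has dimension 2 with simplices:

  0-simplices (9): P, Q, R, S, T, U, V, W, X
  1-simplices (27): PQ, PS, PT, PV, PW, PX, QR, QT, QU, QW, QX, RS, RT, RU, RV, RW, ST, SU, SW, SX, TV, TX, UV, UW, UX, VW, VX
  2-simplices (18): PQW, PQX, PST, PSX, PTV, PVW, QRT, QRU, QTX, QUW, RST, RSW, RUV, RVW, SUW, SUX, TVX, UVX

Hence C_0 ≅ Z^9, C_1 ≅ Z^27, C_2 ≅ Z^18.

The boundary map ∂_1: C_1 → C_0 is given by ∂[p,q] = [q] − [p]. For instance
  ∂RT = T − R.
The resulting 9×27 matrix has rank 8, and its Smith normal form has invariant factors (1,1,1,1,1,1,1,1).

Boundary ∂_2: C_2 → C_1 acts by ∂[p,q,r] = [q,r] − [p,r] + [p,q]. For instance
  ∂TVX = VX − TX + TV,
  ∂QRU = RU − QU + QR.
This gives a 27×18 integer matrix of rank 18; reducing to Smith normal form yields diagonal entries (1,1,1,1,1,1,1,1,1,1,1,1,1,1,1,1,1,2).

Now H_k = ker ∂_k / im ∂_{k+1}, so:

  H_0: rank C_0 − rank ∂_1 = 9 − 8 = 1, and the invariant factors of ∂_1 are all 1, so H_0 ≅ Z.
  H_1: rank ker ∂_1 − rank ∂_2 = (27 − 8) − 18 = 1, and ∂_2 has invariant factor 2 > 1, so H_1 ≅ Z ⊕ Z/2.
  H_2: rank ker ∂_2 − rank ∂_3 = (18 − 18) − 0 = 0, and there is no ∂_3, so H_2 ≅ 0.

As a check, the Euler characteristic is 9 − 27 + 18 = 0, which agrees with 1 − 1 + 0 = 0.

H_0 ≅ Z,  H_1 ≅ Z ⊕ Z/2,  H_2 = 0.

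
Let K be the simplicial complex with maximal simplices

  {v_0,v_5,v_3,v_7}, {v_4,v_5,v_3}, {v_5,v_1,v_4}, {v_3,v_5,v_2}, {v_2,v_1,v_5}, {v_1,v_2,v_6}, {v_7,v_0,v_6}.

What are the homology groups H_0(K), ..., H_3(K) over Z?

Order the vertices as v_0 < v_1 < v_2 < v_3 < v_4 < v_5 < v_6 < v_7. Listing each simplex with vertices in this order, K has dimension 3 with simplices:

  0-simplices (8): [v_0], [v_1], [v_2], [v_3], [v_4], [v_5], [v_6], [v_7]
  1-simplices (17): (17 of them)
  2-simplices (10): [v_0,v_3,v_5], [v_0,v_3,v_7], [v_0,v_5,v_7], [v_0,v_6,v_7], [v_1,v_2,v_5], [v_1,v_2,v_6], [v_1,v_4,v_5], [v_2,v_3,v_5], [v_3,v_4,v_5], [v_3,v_5,v_7]
  3-simplices (1): [v_0,v_3,v_5,v_7]

so the chain groups are C_0 ≅ Z^8, C_1 ≅ Z^17, C_2 ≅ Z^10, C_3 ≅ Z^1.

∂_1: C_1 → C_0 maps an edge to its endpoints' difference, ∂[p,q] = q − p.
This gives a 8×17 integer matrix of rank 7; reducing to Smith normal form yields diagonal entries (1,1,1,1,1,1,1).

The boundary map ∂_2: C_2 → C_1 acts by ∂[p,q,r] = [q,r] − [p,r] + [p,q]. For instance
  ∂[v_3,v_5,v_7] = [v_5,v_7] − [v_3,v_7] + [v_3,v_5],
  ∂[v_3,v_4,v_5] = [v_4,v_5] − [v_3,v_5] + [v_3,v_4].
The resulting 17×10 matrix has rank 9, and its Smith normal form has invariant factors (1,1,1,1,1,1,1,1,1).

Boundary ∂_3: C_3 → C_2 sends each 3-simplex σ to the alternating sum Σ_i (−1)^i (σ with its i-th vertex removed). For instance
  ∂[v_0,v_3,v_5,v_7] = [v_3,v_5,v_7] − [v_0,v_5,v_7] + [v_0,v_3,v_7] − [v_0,v_3,v_5].
The resulting 10×1 matrix has rank 1, and its Smith normal form has invariant factors (1).

Now H_k = ker ∂_k / im ∂_{k+1}, so:

  H_0: rank C_0 − rank ∂_1 = 8 − 7 = 1, and the invariant factors of ∂_1 are all 1, so H_0 ≅ Z.
  H_1: rank ker ∂_1 − rank ∂_2 = (17 − 7) − 9 = 1, and the invariant factors of ∂_2 are all 1, so H_1 ≅ Z.
  H_2: rank ker ∂_2 − rank ∂_3 = (10 − 9) − 1 = 0, and the invariant factors of ∂_3 are all 1, so H_2 ≅ 0.
  H_3: rank ker ∂_3 − rank ∂_4 = (1 − 1) − 0 = 0, and there is no ∂_4, so H_3 ≅ 0.

H_0 = Z,  H_1 = Z,  H_2 = 0,  H_3 = 0.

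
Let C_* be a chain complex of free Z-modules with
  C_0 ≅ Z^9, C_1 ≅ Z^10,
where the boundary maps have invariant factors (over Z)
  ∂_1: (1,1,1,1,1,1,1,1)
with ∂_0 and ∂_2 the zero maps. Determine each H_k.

H_0 = Z,  H_1 = Z^2.

H_0: b_0 = 9 − 0 − 8 = 1; torsion from ∂_1 factors > 1: none. So H_0 = Z.
H_1: b_1 = 10 − 8 − 0 = 2; torsion from ∂_2 factors > 1: none. So H_1 = Z^2.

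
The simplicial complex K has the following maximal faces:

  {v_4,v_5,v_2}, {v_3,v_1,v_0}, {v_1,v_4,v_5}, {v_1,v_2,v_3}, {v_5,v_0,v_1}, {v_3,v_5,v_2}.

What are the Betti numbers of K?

Fix the vertex order v_0 < v_1 < v_2 < v_3 < v_4 < v_5 and write every simplex with vertices in increasing order. Then dim K = 2 and the simplices of K are:

  0-simplices (6): [v_0], [v_1], [v_2], [v_3], [v_4], [v_5]
  1-simplices (12): [v_0,v_1], [v_0,v_3], [v_0,v_5], [v_1,v_2], [v_1,v_3], [v_1,v_4], [v_1,v_5], [v_2,v_3], [v_2,v_4], [v_2,v_5], [v_3,v_5], [v_4,v_5]
  2-simplices (6): [v_0,v_1,v_3], [v_0,v_1,v_5], [v_1,v_2,v_3], [v_1,v_4,v_5], [v_2,v_3,v_5], [v_2,v_4,v_5]

giving chain groups C_0 ≅ Z^6, C_1 ≅ Z^12, C_2 ≅ Z^6.

Boundary ∂_1: C_1 → C_0 is given by ∂[p,q] = [q] − [p].
The 6×12 boundary matrix has rank 5 and Smith normal form diag(1,1,1,1,1).

∂_2: C_2 → C_1 acts by ∂[p,q,r] = [q,r] − [p,r] + [p,q]. For instance
  ∂[v_1,v_4,v_5] = [v_4,v_5] − [v_1,v_5] + [v_1,v_4],
  ∂[v_1,v_2,v_3] = [v_2,v_3] − [v_1,v_3] + [v_1,v_2].
The resulting 12×6 matrix has rank 6, and its Smith normal form has invariant factors (1,1,1,1,1,1).

Computing H_k = (kernel of ∂_k) / (image of ∂_{k+1}):

  H_0: rank C_0 − rank ∂_1 = 6 − 5 = 1, and the invariant factors of ∂_1 are all 1, so H_0 = Z.
  H_1: rank ker ∂_1 − rank ∂_2 = (12 − 5) − 6 = 1, and the invariant factors of ∂_2 are all 1, so H_1 = Z.
  H_2: rank ker ∂_2 − rank ∂_3 = (6 − 6) − 0 = 0, and there is no ∂_3, so H_2 = 0.

(K is a triangulation of the cylinder S^1 x I.)

Hence the Betti numbers are b_0 = 1, b_1 = 1, b_2 = 0.

b_0 = 1, b_1 = 1, b_2 = 0.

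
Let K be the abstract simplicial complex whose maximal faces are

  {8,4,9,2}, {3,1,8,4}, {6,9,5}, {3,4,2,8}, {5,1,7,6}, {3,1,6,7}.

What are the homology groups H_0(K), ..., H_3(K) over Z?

H_0 = Z,  H_1 = Z,  H_2 = 0,  H_3 = 0.

K has 9 vertices, 22 edges, 18 triangles, 5 3-simplices.
rank ∂_0 = 0, rank ∂_1 = 8 ⇒ b_0 = 9 − 0 − 8 = 1; all invariant factors of ∂_1 are 1 so no torsion. So H_0 ≅ Z.
rank ∂_1 = 8, rank ∂_2 = 13 ⇒ b_1 = 22 − 8 − 13 = 1; all invariant factors of ∂_2 are 1 so no torsion. So H_1 ≅ Z.
rank ∂_2 = 13, rank ∂_3 = 5 ⇒ b_2 = 18 − 13 − 5 = 0; all invariant factors of ∂_3 are 1 so no torsion. So H_2 ≅ 0.
rank ∂_3 = 5, rank ∂_4 = 0 ⇒ b_3 = 5 − 5 − 0 = 0. So H_3 ≅ 0.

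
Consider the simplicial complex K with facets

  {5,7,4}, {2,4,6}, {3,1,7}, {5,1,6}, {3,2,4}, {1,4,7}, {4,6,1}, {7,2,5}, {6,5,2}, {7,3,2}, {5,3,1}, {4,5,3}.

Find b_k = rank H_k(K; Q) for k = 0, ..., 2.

b_0 = 1, b_1 = 0, b_2 = 0.

Fix the vertex order 1 < 2 < 3 < 4 < 5 < 6 < 7 and write every simplex with vertices in increasing order. Then dim K = 2 and the simplices of K are:

  0-simplices (7): [1], [2], [3], [4], [5], [6], [7]
  1-simplices (18): [1,3], [1,4], [1,5], [1,6], [1,7], [2,3], [2,4], [2,5], [2,6], [2,7], [3,4], [3,5], [3,7], [4,5], [4,6], [4,7], [5,6], [5,7]
  2-simplices (12): [1,3,5], [1,3,7], [1,4,6], [1,4,7], [1,5,6], [2,3,4], [2,3,7], [2,4,6], [2,5,6], [2,5,7], [3,4,5], [4,5,7]

Hence C_0 ≅ Z^7, C_1 ≅ Z^18, C_2 ≅ Z^12.

The boundary map ∂_1: C_1 → C_0 sends each edge [p,q] (with p < q) to q − p.
As a 7×18 matrix over Z this has rank 6, with invariant factors (1,1,1,1,1,1).

Boundary ∂_2: C_2 → C_1 maps a triangle to the signed sum of its edges. For instance
  ∂[1,4,7] = [4,7] − [1,7] + [1,4],
  ∂[3,4,5] = [4,5] − [3,5] + [3,4].
The resulting 18×12 matrix has rank 12, and its Smith normal form has invariant factors (1,1,1,1,1,1,1,1,1,1,1,2).

Reading off H_k = ker ∂_k / im ∂_{k+1}:

  H_0: rank C_0 − rank ∂_1 = 7 − 6 = 1, and the invariant factors of ∂_1 are all 1, so H_0 ≅ Z.
  H_1: rank ker ∂_1 − rank ∂_2 = (18 − 6) − 12 = 0, and ∂_2 has invariant factor 2 > 1, so H_1 ≅ Z/2.
  H_2: rank ker ∂_2 − rank ∂_3 = (12 − 12) − 0 = 0, and there is no ∂_3, so H_2 ≅ 0.

Hence the Betti numbers are b_0 = 1, b_1 = 0, b_2 = 0.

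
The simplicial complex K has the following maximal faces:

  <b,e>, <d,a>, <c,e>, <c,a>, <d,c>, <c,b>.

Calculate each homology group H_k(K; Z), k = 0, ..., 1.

H_0 ≅ Z,  H_1 ≅ Z^2.

Fix the vertex order a < b < c < d < e and write every simplex with vertices in increasing order. Then dim K = 1 and the simplices of K are:

  0-simplices (5): a, b, c, d, e
  1-simplices (6): ac, ad, bc, be, cd, ce

giving chain groups C_0 ≅ Z^5, C_1 ≅ Z^6.

∂_1: C_1 → C_0 is given by ∂[p,q] = [q] − [p]. For instance
  ∂be = e − b.
As a 5×6 matrix over Z this has rank 4, with invariant factors (1,1,1,1).

From H_k ≅ ker(∂_k) / im(∂_{k+1}) we obtain:

  H_0: rank C_0 − rank ∂_1 = 5 − 4 = 1, and the invariant factors of ∂_1 are all 1, so H_0 = Z.
  H_1: rank ker ∂_1 − rank ∂_2 = (6 − 4) − 0 = 2, and there is no ∂_2, so H_1 = Z^2.

As a check, the Euler characteristic is 5 − 6 = -1, which agrees with 1 − 2 = -1.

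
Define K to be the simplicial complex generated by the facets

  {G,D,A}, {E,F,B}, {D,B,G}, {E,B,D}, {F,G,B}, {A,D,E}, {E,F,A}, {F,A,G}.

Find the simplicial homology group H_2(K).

H_2 ≅ Z.

Order the vertices as A < B < D < E < F < G. Listing each simplex with vertices in this order, K has dimension 2 with simplices:

  0-simplices (6): A, B, D, E, F, G
  1-simplices (12): AD, AE, AF, AG, BD, BE, BF, BG, DE, DG, EF, FG
  2-simplices (8): ADE, ADG, AEF, AFG, BDE, BDG, BEF, BFG

giving chain groups C_0 ≅ Z^6, C_1 ≅ Z^12, C_2 ≅ Z^8.

The boundary map ∂_1: C_1 → C_0 sends each edge [p,q] (with p < q) to q − p.
This gives a 6×12 integer matrix of rank 5; reducing to Smith normal form yields diagonal entries (1,1,1,1,1).

Boundary ∂_2: C_2 → C_1 maps a triangle to the signed sum of its edges. For instance
  ∂ADE = DE − AE + AD,
  ∂BFG = FG − BG + BF.
The resulting 12×8 matrix has rank 7, and its Smith normal form has invariant factors (1,1,1,1,1,1,1).

Reading off H_k = ker ∂_k / im ∂_{k+1}:

  H_2: rank ker ∂_2 − rank ∂_3 = (8 − 7) − 0 = 1, and there is no ∂_3, so H_2 = Z.

(K is a triangulation of the 2-sphere S^2.)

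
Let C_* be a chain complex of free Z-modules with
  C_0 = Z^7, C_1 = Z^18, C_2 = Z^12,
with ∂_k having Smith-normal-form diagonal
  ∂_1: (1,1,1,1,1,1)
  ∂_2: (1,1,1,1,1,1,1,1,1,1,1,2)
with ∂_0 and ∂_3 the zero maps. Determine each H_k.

H_0 = Z,  H_1 = Z/2Z,  H_2 = 0.

H_0: b_0 = 7 − 0 − 6 = 1; torsion from ∂_1 factors > 1: none. So H_0 = Z.
H_1: b_1 = 18 − 6 − 12 = 0; torsion from ∂_2 factors > 1: [2]. So H_1 = Z/2Z.
H_2: b_2 = 12 − 12 − 0 = 0; torsion from ∂_3 factors > 1: none. So H_2 = 0.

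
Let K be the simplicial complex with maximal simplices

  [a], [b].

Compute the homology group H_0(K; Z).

H_0 = Z^2.

Take the total order a < b on the vertex set. Then K (dimension 0) consists of the simplices:

  0-simplices (2): a, b

giving chain groups C_0 ≅ Z^2.

Computing H_k = (kernel of ∂_k) / (image of ∂_{k+1}):

  H_0: rank C_0 − rank ∂_1 = 2 − 0 = 2, and there is no ∂_1, so H_0 ≅ Z^2.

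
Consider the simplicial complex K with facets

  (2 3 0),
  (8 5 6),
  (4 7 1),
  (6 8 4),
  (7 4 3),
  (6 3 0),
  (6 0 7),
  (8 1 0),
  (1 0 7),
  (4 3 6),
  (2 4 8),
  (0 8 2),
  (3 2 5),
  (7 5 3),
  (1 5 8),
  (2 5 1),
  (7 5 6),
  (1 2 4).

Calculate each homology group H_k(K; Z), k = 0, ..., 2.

Order the vertices as 0 < 1 < 2 < 3 < 4 < 5 < 6 < 7 < 8. Listing each simplex with vertices in this order, K has dimension 2 with simplices:

  0-simplices (9): [0], [1], [2], [3], [4], [5], [6], [7], [8]
  1-simplices (27): (27 of them)
  2-simplices (18): [0,1,7], [0,1,8], [0,2,3], [0,2,8], [0,3,6], [0,6,7], [1,2,4], [1,2,5], [1,4,7], [1,5,8], [2,3,5], [2,4,8], [3,4,6], [3,4,7], [3,5,7], [4,6,8], [5,6,7], [5,6,8]

giving chain groups C_0 ≅ Z^9, C_1 ≅ Z^27, C_2 ≅ Z^18.

Boundary ∂_1: C_1 → C_0 sends each edge [p,q] (with p < q) to q − p.
As a 9×27 matrix over Z this has rank 8, with invariant factors (1,1,1,1,1,1,1,1).

Boundary ∂_2: C_2 → C_1 acts by ∂[p,q,r] = [q,r] − [p,r] + [p,q]. For instance
  ∂[2,4,8] = [4,8] − [2,8] + [2,4],
  ∂[0,6,7] = [6,7] − [0,7] + [0,6].
The 27×18 boundary matrix has rank 18 and Smith normal form diag(1,1,1,1,1,1,1,1,1,1,1,1,1,1,1,1,1,2).

Computing H_k = (kernel of ∂_k) / (image of ∂_{k+1}):

  H_0: rank C_0 − rank ∂_1 = 9 − 8 = 1, and the invariant factors of ∂_1 are all 1, so H_0 ≅ Z.
  H_1: rank ker ∂_1 − rank ∂_2 = (27 − 8) − 18 = 1, and ∂_2 has invariant factor 2 > 1, so H_1 ≅ Z ⊕ Z/2.
  H_2: rank ker ∂_2 − rank ∂_3 = (18 − 18) − 0 = 0, and there is no ∂_3, so H_2 ≅ 0.

H_0 = Z,  H_1 = Z ⊕ Z/2,  H_2 = 0.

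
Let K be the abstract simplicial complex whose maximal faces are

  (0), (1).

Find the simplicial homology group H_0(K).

Take the total order 0 < 1 on the vertex set. Then K (dimension 0) consists of the simplices:

  0-simplices (2): [0], [1]

Hence C_0 ≅ Z^2.

Now H_k = ker ∂_k / im ∂_{k+1}, so:

  H_0: rank C_0 − rank ∂_1 = 2 − 0 = 2, and there is no ∂_1, so H_0 ≅ Z^2.

H_0 = Z^2.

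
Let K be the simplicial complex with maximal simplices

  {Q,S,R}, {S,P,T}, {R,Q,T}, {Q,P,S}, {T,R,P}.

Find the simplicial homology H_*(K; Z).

H_0 = Z,  H_1 = Z,  H_2 = 0.

Take the total order P < Q < R < S < T on the vertex set. Then K (dimension 2) consists of the simplices:

  0-simplices (5): P, Q, R, S, T
  1-simplices (10): PQ, PR, PS, PT, QR, QS, QT, RS, RT, ST
  2-simplices (5): PQS, PRT, PST, QRS, QRT

so the chain groups are C_0 ≅ Z^5, C_1 ≅ Z^10, C_2 ≅ Z^5.

Boundary ∂_1: C_1 → C_0 sends each edge [p,q] (with p < q) to q − p.
The resulting 5×10 matrix has rank 4, and its Smith normal form has invariant factors (1,1,1,1).

Boundary ∂_2: C_2 → C_1 acts by ∂[p,q,r] = [q,r] − [p,r] + [p,q]. For instance
  ∂PRT = RT − PT + PR,
  ∂PQS = QS − PS + PQ.
The 10×5 boundary matrix has rank 5 and Smith normal form diag(1,1,1,1,1).

From H_k ≅ ker(∂_k) / im(∂_{k+1}) we obtain:

  H_0: rank C_0 − rank ∂_1 = 5 − 4 = 1, and the invariant factors of ∂_1 are all 1, so H_0 = Z.
  H_1: rank ker ∂_1 − rank ∂_2 = (10 − 4) − 5 = 1, and the invariant factors of ∂_2 are all 1, so H_1 = Z.
  H_2: rank ker ∂_2 − rank ∂_3 = (5 − 5) − 0 = 0, and there is no ∂_3, so H_2 = 0.

As a check, the Euler characteristic is 5 − 10 + 5 = 0, which agrees with 1 − 1 + 0 = 0.
(K is a triangulation of the Möbius band.)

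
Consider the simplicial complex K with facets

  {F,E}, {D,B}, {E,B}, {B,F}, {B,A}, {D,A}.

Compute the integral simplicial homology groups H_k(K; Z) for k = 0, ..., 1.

H_0 = Z,  H_1 = Z^2.

Order the vertices as A < B < D < E < F. Listing each simplex with vertices in this order, K has dimension 1 with simplices:

  0-simplices (5): A, B, D, E, F
  1-simplices (6): AB, AD, BD, BE, BF, EF

Hence C_0 ≅ Z^5, C_1 ≅ Z^6.

Boundary ∂_1: C_1 → C_0 is given by ∂[p,q] = [q] − [p]. For instance
  ∂AB = B − A.
As a 5×6 matrix over Z this has rank 4, with invariant factors (1,1,1,1).

From H_k ≅ ker(∂_k) / im(∂_{k+1}) we obtain:

  H_0: rank C_0 − rank ∂_1 = 5 − 4 = 1, and the invariant factors of ∂_1 are all 1, so H_0 = Z.
  H_1: rank ker ∂_1 − rank ∂_2 = (6 − 4) − 0 = 2, and there is no ∂_2, so H_1 = Z^2.

(K is a triangulation of a wedge of 2 circles.)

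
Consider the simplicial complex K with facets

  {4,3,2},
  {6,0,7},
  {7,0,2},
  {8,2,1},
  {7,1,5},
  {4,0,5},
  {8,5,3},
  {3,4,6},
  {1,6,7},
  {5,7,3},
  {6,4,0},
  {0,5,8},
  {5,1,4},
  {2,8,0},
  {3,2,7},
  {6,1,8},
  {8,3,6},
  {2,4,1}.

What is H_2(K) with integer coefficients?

H_2 ≅ Z.

We work with the vertex ordering 0 < 1 < 2 < 3 < 4 < 5 < 6 < 7 < 8. The simplices of K, each written with vertices in increasing order, are:

  0-simplices (9): [0], [1], [2], [3], [4], [5], [6], [7], [8]
  1-simplices (27): (27 of them)
  2-simplices (18): [0,2,7], [0,2,8], [0,4,5], [0,4,6], [0,5,8], [0,6,7], [1,2,4], [1,2,8], [1,4,5], [1,5,7], [1,6,7], [1,6,8], [2,3,4], [2,3,7], [3,4,6], [3,5,7], [3,5,8], [3,6,8]

giving chain groups C_0 ≅ Z^9, C_1 ≅ Z^27, C_2 ≅ Z^18.

∂_1: C_1 → C_0 is given by ∂[p,q] = [q] − [p].
The 9×27 boundary matrix has rank 8 and Smith normal form diag(1,1,1,1,1,1,1,1).

The boundary map ∂_2: C_2 → C_1 acts by ∂[p,q,r] = [q,r] − [p,r] + [p,q]. For instance
  ∂[0,4,6] = [4,6] − [0,6] + [0,4],
  ∂[1,2,4] = [2,4] − [1,4] + [1,2].
The 27×18 boundary matrix has rank 17 and Smith normal form diag(1,1,1,1,1,1,1,1,1,1,1,1,1,1,1,1,1).

Now H_k = ker ∂_k / im ∂_{k+1}, so:

  H_2: rank ker ∂_2 − rank ∂_3 = (18 − 17) − 0 = 1, and there is no ∂_3, so H_2 ≅ Z.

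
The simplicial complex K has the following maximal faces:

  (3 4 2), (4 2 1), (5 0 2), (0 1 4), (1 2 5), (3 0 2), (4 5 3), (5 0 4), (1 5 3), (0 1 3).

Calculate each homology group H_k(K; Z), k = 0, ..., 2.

Order the vertices as 0 < 1 < 2 < 3 < 4 < 5. Listing each simplex with vertices in this order, K has dimension 2 with simplices:

  0-simplices (6): [0], [1], [2], [3], [4], [5]
  1-simplices (15): [0,1], [0,2], [0,3], [0,4], [0,5], [1,2], [1,3], [1,4], [1,5], [2,3], [2,4], [2,5], [3,4], [3,5], [4,5]
  2-simplices (10): [0,1,3], [0,1,4], [0,2,3], [0,2,5], [0,4,5], [1,2,4], [1,2,5], [1,3,5], [2,3,4], [3,4,5]

so the chain groups are C_0 ≅ Z^6, C_1 ≅ Z^15, C_2 ≅ Z^10.

Boundary ∂_1: C_1 → C_0 sends each edge [p,q] (with p < q) to q − p. For instance
  ∂[1,4] = [4] − [1].
As a 6×15 matrix over Z this has rank 5, with invariant factors (1,1,1,1,1).

The boundary map ∂_2: C_2 → C_1 sends each 2-simplex [p,q,r] to [q,r] − [p,r] + [p,q]. For instance
  ∂[1,3,5] = [3,5] − [1,5] + [1,3],
  ∂[1,2,5] = [2,5] − [1,5] + [1,2].
As a 15×10 matrix over Z this has rank 10, with invariant factors (1,1,1,1,1,1,1,1,1,2).

From H_k ≅ ker(∂_k) / im(∂_{k+1}) we obtain:

  H_0: rank C_0 − rank ∂_1 = 6 − 5 = 1, and the invariant factors of ∂_1 are all 1, so H_0 ≅ Z.
  H_1: rank ker ∂_1 − rank ∂_2 = (15 − 5) − 10 = 0, and ∂_2 has invariant factor 2 > 1, so H_1 ≅ Z/2.
  H_2: rank ker ∂_2 − rank ∂_3 = (10 − 10) − 0 = 0, and there is no ∂_3, so H_2 ≅ 0.

H_0 = Z,  H_1 = Z/2,  H_2 = 0.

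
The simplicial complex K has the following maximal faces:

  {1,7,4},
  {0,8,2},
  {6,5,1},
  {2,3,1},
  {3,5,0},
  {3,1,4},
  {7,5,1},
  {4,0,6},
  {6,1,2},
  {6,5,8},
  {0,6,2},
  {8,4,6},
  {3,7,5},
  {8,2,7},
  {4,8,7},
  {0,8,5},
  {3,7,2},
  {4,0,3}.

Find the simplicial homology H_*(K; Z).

Order the vertices as 0 < 1 < 2 < 3 < 4 < 5 < 6 < 7 < 8. Listing each simplex with vertices in this order, K has dimension 2 with simplices:

  0-simplices (9): [0], [1], [2], [3], [4], [5], [6], [7], [8]
  1-simplices (27): (27 of them)
  2-simplices (18): [0,2,6], [0,2,8], [0,3,4], [0,3,5], [0,4,6], [0,5,8], [1,2,3], [1,2,6], [1,3,4], [1,4,7], [1,5,6], [1,5,7], [2,3,7], [2,7,8], [3,5,7], [4,6,8], [4,7,8], [5,6,8]

so the chain groups are C_0 ≅ Z^9, C_1 ≅ Z^27, C_2 ≅ Z^18.

The boundary map ∂_1: C_1 → C_0 is given by ∂[p,q] = [q] − [p].
As a 9×27 matrix over Z this has rank 8, with invariant factors (1,1,1,1,1,1,1,1).

Boundary ∂_2: C_2 → C_1 acts by ∂[p,q,r] = [q,r] − [p,r] + [p,q]. For instance
  ∂[5,6,8] = [6,8] − [5,8] + [5,6],
  ∂[1,4,7] = [4,7] − [1,7] + [1,4].
The 27×18 boundary matrix has rank 18 and Smith normal form diag(1,1,1,1,1,1,1,1,1,1,1,1,1,1,1,1,1,2).

Reading off H_k = ker ∂_k / im ∂_{k+1}:

  H_0: rank C_0 − rank ∂_1 = 9 − 8 = 1, and the invariant factors of ∂_1 are all 1, so H_0 = Z.
  H_1: rank ker ∂_1 − rank ∂_2 = (27 − 8) − 18 = 1, and ∂_2 has invariant factor 2 > 1, so H_1 = Z ⊕ Z/2.
  H_2: rank ker ∂_2 − rank ∂_3 = (18 − 18) − 0 = 0, and there is no ∂_3, so H_2 = 0.

H_0 = Z,  H_1 = Z ⊕ Z/2,  H_2 = 0.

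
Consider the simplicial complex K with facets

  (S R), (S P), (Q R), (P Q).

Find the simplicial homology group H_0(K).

K has 4 vertices, 4 edges.
rank ∂_0 = 0, rank ∂_1 = 3 ⇒ b_0 = 4 − 0 − 3 = 1; all invariant factors of ∂_1 are 1 so no torsion. So H_0 ≅ Z.

H_0 = Z.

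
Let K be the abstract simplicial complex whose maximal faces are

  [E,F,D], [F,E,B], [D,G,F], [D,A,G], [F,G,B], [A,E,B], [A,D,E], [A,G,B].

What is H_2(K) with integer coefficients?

H_2 = Z.

Order the vertices as A < B < D < E < F < G. Listing each simplex with vertices in this order, K has dimension 2 with simplices:

  0-simplices (6): A, B, D, E, F, G
  1-simplices (12): AB, AD, AE, AG, BE, BF, BG, DE, DF, DG, EF, FG
  2-simplices (8): ABE, ABG, ADE, ADG, BEF, BFG, DEF, DFG

giving chain groups C_0 ≅ Z^6, C_1 ≅ Z^12, C_2 ≅ Z^8.

∂_1: C_1 → C_0 maps an edge to its endpoints' difference, ∂[p,q] = q − p.
As a 6×12 matrix over Z this has rank 5, with invariant factors (1,1,1,1,1).

Boundary ∂_2: C_2 → C_1 sends each 2-simplex [p,q,r] to [q,r] − [p,r] + [p,q]. For instance
  ∂ABG = BG − AG + AB,
  ∂ADG = DG − AG + AD.
The 12×8 boundary matrix has rank 7 and Smith normal form diag(1,1,1,1,1,1,1).

From H_k ≅ ker(∂_k) / im(∂_{k+1}) we obtain:

  H_2: rank ker ∂_2 − rank ∂_3 = (8 − 7) − 0 = 1, and there is no ∂_3, so H_2 ≅ Z.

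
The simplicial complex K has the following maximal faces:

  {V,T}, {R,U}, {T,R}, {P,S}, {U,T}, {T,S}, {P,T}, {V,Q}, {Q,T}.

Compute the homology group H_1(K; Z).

Fix the vertex order P < Q < R < S < T < U < V and write every simplex with vertices in increasing order. Then dim K = 1 and the simplices of K are:

  0-simplices (7): P, Q, R, S, T, U, V
  1-simplices (9): PS, PT, QT, QV, RT, RU, ST, TU, TV

giving chain groups C_0 ≅ Z^7, C_1 ≅ Z^9.

Boundary ∂_1: C_1 → C_0 maps an edge to its endpoints' difference, ∂[p,q] = q − p. For instance
  ∂TU = U − T.
As a 7×9 matrix over Z this has rank 6, with invariant factors (1,1,1,1,1,1).

Reading off H_k = ker ∂_k / im ∂_{k+1}:

  H_1: rank ker ∂_1 − rank ∂_2 = (9 − 6) − 0 = 3, and there is no ∂_2, so H_1 ≅ Z^3.

H_1 ≅ Z^3.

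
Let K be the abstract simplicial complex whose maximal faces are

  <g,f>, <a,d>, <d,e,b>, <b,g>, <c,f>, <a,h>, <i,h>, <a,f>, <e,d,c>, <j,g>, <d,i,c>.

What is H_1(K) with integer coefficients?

Order the vertices as a < b < c < d < e < f < g < h < i < j. Listing each simplex with vertices in this order, K has dimension 2 with simplices:

  0-simplices (10): a, b, c, d, e, f, g, h, i, j
  1-simplices (15): ad, af, ah, bd, be, bg, cd, ce, cf, ci, de, di, fg, gj, hi
  2-simplices (3): bde, cde, cdi

so the chain groups are C_0 ≅ Z^10, C_1 ≅ Z^15, C_2 ≅ Z^3.

∂_1: C_1 → C_0 is given by ∂[p,q] = [q] − [p]. For instance
  ∂hi = i − h.
The resulting 10×15 matrix has rank 9, and its Smith normal form has invariant factors (1,1,1,1,1,1,1,1,1).

The boundary map ∂_2: C_2 → C_1 maps a triangle to the signed sum of its edges. For instance
  ∂bde = de − be + bd,
  ∂cdi = di − ci + cd.
The 15×3 boundary matrix has rank 3 and Smith normal form diag(1,1,1).

Computing H_k = (kernel of ∂_k) / (image of ∂_{k+1}):

  H_1: rank ker ∂_1 − rank ∂_2 = (15 − 9) − 3 = 3, and the invariant factors of ∂_2 are all 1, so H_1 = Z^3.

H_1 ≅ Z^3.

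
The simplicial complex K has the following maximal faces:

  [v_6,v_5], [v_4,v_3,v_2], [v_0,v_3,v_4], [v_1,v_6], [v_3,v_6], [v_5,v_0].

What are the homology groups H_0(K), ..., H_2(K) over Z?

Order the vertices as v_0 < v_1 < v_2 < v_3 < v_4 < v_5 < v_6. Listing each simplex with vertices in this order, K has dimension 2 with simplices:

  0-simplices (7): [v_0], [v_1], [v_2], [v_3], [v_4], [v_5], [v_6]
  1-simplices (9): [v_0,v_3], [v_0,v_4], [v_0,v_5], [v_1,v_6], [v_2,v_3], [v_2,v_4], [v_3,v_4], [v_3,v_6], [v_5,v_6]
  2-simplices (2): [v_0,v_3,v_4], [v_2,v_3,v_4]

so the chain groups are C_0 ≅ Z^7, C_1 ≅ Z^9, C_2 ≅ Z^2.

Boundary ∂_1: C_1 → C_0 is given by ∂[p,q] = [q] − [p]. For instance
  ∂[v_1,v_6] = [v_6] − [v_1].
The resulting 7×9 matrix has rank 6, and its Smith normal form has invariant factors (1,1,1,1,1,1).

The boundary map ∂_2: C_2 → C_1 maps a triangle to the signed sum of its edges. For instance
  ∂[v_2,v_3,v_4] = [v_3,v_4] − [v_2,v_4] + [v_2,v_3],
  ∂[v_0,v_3,v_4] = [v_3,v_4] − [v_0,v_4] + [v_0,v_3].
The 9×2 boundary matrix has rank 2 and Smith normal form diag(1,1).

Now H_k = ker ∂_k / im ∂_{k+1}, so:

  H_0: rank C_0 − rank ∂_1 = 7 − 6 = 1, and the invariant factors of ∂_1 are all 1, so H_0 ≅ Z.
  H_1: rank ker ∂_1 − rank ∂_2 = (9 − 6) − 2 = 1, and the invariant factors of ∂_2 are all 1, so H_1 ≅ Z.
  H_2: rank ker ∂_2 − rank ∂_3 = (2 − 2) − 0 = 0, and there is no ∂_3, so H_2 ≅ 0.

H_0 = Z,  H_1 = Z,  H_2 = 0.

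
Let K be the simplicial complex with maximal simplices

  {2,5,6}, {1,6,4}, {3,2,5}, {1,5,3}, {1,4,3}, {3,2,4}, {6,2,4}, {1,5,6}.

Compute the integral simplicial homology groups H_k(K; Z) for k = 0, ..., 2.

Order the vertices as 1 < 2 < 3 < 4 < 5 < 6. Listing each simplex with vertices in this order, K has dimension 2 with simplices:

  0-simplices (6): [1], [2], [3], [4], [5], [6]
  1-simplices (12): [1,3], [1,4], [1,5], [1,6], [2,3], [2,4], [2,5], [2,6], [3,4], [3,5], [4,6], [5,6]
  2-simplices (8): [1,3,4], [1,3,5], [1,4,6], [1,5,6], [2,3,4], [2,3,5], [2,4,6], [2,5,6]

so the chain groups are C_0 ≅ Z^6, C_1 ≅ Z^12, C_2 ≅ Z^8.

The boundary map ∂_1: C_1 → C_0 sends each edge [p,q] (with p < q) to q − p. For instance
  ∂[1,6] = [6] − [1].
As a 6×12 matrix over Z this has rank 5, with invariant factors (1,1,1,1,1).

The boundary map ∂_2: C_2 → C_1 maps a triangle to the signed sum of its edges. For instance
  ∂[2,3,4] = [3,4] − [2,4] + [2,3],
  ∂[1,3,5] = [3,5] − [1,5] + [1,3].
This gives a 12×8 integer matrix of rank 7; reducing to Smith normal form yields diagonal entries (1,1,1,1,1,1,1).

Computing H_k = (kernel of ∂_k) / (image of ∂_{k+1}):

  H_0: rank C_0 − rank ∂_1 = 6 − 5 = 1, and the invariant factors of ∂_1 are all 1, so H_0 ≅ Z.
  H_1: rank ker ∂_1 − rank ∂_2 = (12 − 5) − 7 = 0, and the invariant factors of ∂_2 are all 1, so H_1 ≅ 0.
  H_2: rank ker ∂_2 − rank ∂_3 = (8 − 7) − 0 = 1, and there is no ∂_3, so H_2 ≅ Z.

H_0 ≅ Z,  H_1 = 0,  H_2 ≅ Z.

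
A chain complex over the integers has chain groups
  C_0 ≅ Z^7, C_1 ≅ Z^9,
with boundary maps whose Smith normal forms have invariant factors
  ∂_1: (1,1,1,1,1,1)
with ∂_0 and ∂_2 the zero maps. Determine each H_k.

H_0: b_0 = 7 − 0 − 6 = 1; torsion from ∂_1 factors > 1: none. So H_0 = Z.
H_1: b_1 = 9 − 6 − 0 = 3; torsion from ∂_2 factors > 1: none. So H_1 = Z^3.

H_0 = Z,  H_1 = Z^3.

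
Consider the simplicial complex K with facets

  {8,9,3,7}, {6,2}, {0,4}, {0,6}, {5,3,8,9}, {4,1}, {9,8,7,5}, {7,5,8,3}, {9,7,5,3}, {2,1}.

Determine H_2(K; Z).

H_2 = 0.

We work with the vertex ordering 0 < 1 < 2 < 3 < 4 < 5 < 6 < 7 < 8 < 9. The simplices of K, each written with vertices in increasing order, are:

  0-simplices (10): [0], [1], [2], [3], [4], [5], [6], [7], [8], [9]
  1-simplices (15): [0,4], [0,6], [1,2], [1,4], [2,6], [3,5], [3,7], [3,8], [3,9], [5,7], [5,8], [5,9], [7,8], [7,9], [8,9]
  2-simplices (10): [3,5,7], [3,5,8], [3,5,9], [3,7,8], [3,7,9], [3,8,9], [5,7,8], [5,7,9], [5,8,9], [7,8,9]
  3-simplices (5): [3,5,7,8], [3,5,7,9], [3,5,8,9], [3,7,8,9], [5,7,8,9]

Hence C_0 ≅ Z^10, C_1 ≅ Z^15, C_2 ≅ Z^10, C_3 ≅ Z^5.

∂_1: C_1 → C_0 is given by ∂[p,q] = [q] − [p].
The 10×15 boundary matrix has rank 8 and Smith normal form diag(1,1,1,1,1,1,1,1).

Boundary ∂_2: C_2 → C_1 maps a triangle to the signed sum of its edges. For instance
  ∂[5,7,9] = [7,9] − [5,9] + [5,7],
  ∂[5,7,8] = [7,8] − [5,8] + [5,7].
As a 15×10 matrix over Z this has rank 6, with invariant factors (1,1,1,1,1,1).

The boundary map ∂_3: C_3 → C_2 sends each 3-simplex σ to the alternating sum Σ_i (−1)^i (σ with its i-th vertex removed). For instance
  ∂[5,7,8,9] = [7,8,9] − [5,8,9] + [5,7,9] − [5,7,8],
  ∂[3,5,7,9] = [5,7,9] − [3,7,9] + [3,5,9] − [3,5,7].
The 10×5 boundary matrix has rank 4 and Smith normal form diag(1,1,1,1).

Computing H_k = (kernel of ∂_k) / (image of ∂_{k+1}):

  H_2: rank ker ∂_2 − rank ∂_3 = (10 − 6) − 4 = 0, and the invariant factors of ∂_3 are all 1, so H_2 = 0.

(K is a triangulation of the disjoint union of the circle S^1 and the 3-sphere S^3.)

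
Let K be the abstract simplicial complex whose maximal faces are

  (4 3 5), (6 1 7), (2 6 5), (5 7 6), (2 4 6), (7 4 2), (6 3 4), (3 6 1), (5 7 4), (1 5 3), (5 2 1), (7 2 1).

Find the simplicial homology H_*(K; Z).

We work with the vertex ordering 1 < 2 < 3 < 4 < 5 < 6 < 7. The simplices of K, each written with vertices in increasing order, are:

  0-simplices (7): [1], [2], [3], [4], [5], [6], [7]
  1-simplices (18): [1,2], [1,3], [1,5], [1,6], [1,7], [2,4], [2,5], [2,6], [2,7], [3,4], [3,5], [3,6], [4,5], [4,6], [4,7], [5,6], [5,7], [6,7]
  2-simplices (12): [1,2,5], [1,2,7], [1,3,5], [1,3,6], [1,6,7], [2,4,6], [2,4,7], [2,5,6], [3,4,5], [3,4,6], [4,5,7], [5,6,7]

so the chain groups are C_0 ≅ Z^7, C_1 ≅ Z^18, C_2 ≅ Z^12.

Boundary ∂_1: C_1 → C_0 is given by ∂[p,q] = [q] − [p]. For instance
  ∂[2,4] = [4] − [2].
The resulting 7×18 matrix has rank 6, and its Smith normal form has invariant factors (1,1,1,1,1,1).

The boundary map ∂_2: C_2 → C_1 sends each 2-simplex [p,q,r] to [q,r] − [p,r] + [p,q]. For instance
  ∂[2,4,7] = [4,7] − [2,7] + [2,4],
  ∂[1,2,7] = [2,7] − [1,7] + [1,2].
As a 18×12 matrix over Z this has rank 12, with invariant factors (1,1,1,1,1,1,1,1,1,1,1,2).

Reading off H_k = ker ∂_k / im ∂_{k+1}:

  H_0: rank C_0 − rank ∂_1 = 7 − 6 = 1, and the invariant factors of ∂_1 are all 1, so H_0 ≅ Z.
  H_1: rank ker ∂_1 − rank ∂_2 = (18 − 6) − 12 = 0, and ∂_2 has invariant factor 2 > 1, so H_1 ≅ Z/2.
  H_2: rank ker ∂_2 − rank ∂_3 = (12 − 12) − 0 = 0, and there is no ∂_3, so H_2 ≅ 0.

As a check, the Euler characteristic is 7 − 18 + 12 = 1, which agrees with 1 − 0 + 0 = 1.

H_0 = Z,  H_1 = Z/2,  H_2 = 0.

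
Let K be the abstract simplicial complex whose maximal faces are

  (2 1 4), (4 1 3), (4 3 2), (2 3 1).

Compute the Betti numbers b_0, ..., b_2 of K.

b_0 = 1, b_1 = 0, b_2 = 1.

Order the vertices as 1 < 2 < 3 < 4. Listing each simplex with vertices in this order, K has dimension 2 with simplices:

  0-simplices (4): [1], [2], [3], [4]
  1-simplices (6): [1,2], [1,3], [1,4], [2,3], [2,4], [3,4]
  2-simplices (4): [1,2,3], [1,2,4], [1,3,4], [2,3,4]

so the chain groups are C_0 ≅ Z^4, C_1 ≅ Z^6, C_2 ≅ Z^4.

∂_1: C_1 → C_0 maps an edge to its endpoints' difference, ∂[p,q] = q − p. For instance
  ∂[1,3] = [3] − [1].
The 4×6 boundary matrix has rank 3 and Smith normal form diag(1,1,1).

∂_2: C_2 → C_1 sends each 2-simplex [p,q,r] to [q,r] − [p,r] + [p,q]. For instance
  ∂[1,2,3] = [2,3] − [1,3] + [1,2],
  ∂[1,3,4] = [3,4] − [1,4] + [1,3].
This gives a 6×4 integer matrix of rank 3; reducing to Smith normal form yields diagonal entries (1,1,1).

Computing H_k = (kernel of ∂_k) / (image of ∂_{k+1}):

  H_0: rank C_0 − rank ∂_1 = 4 − 3 = 1, and the invariant factors of ∂_1 are all 1, so H_0 = Z.
  H_1: rank ker ∂_1 − rank ∂_2 = (6 − 3) − 3 = 0, and the invariant factors of ∂_2 are all 1, so H_1 = 0.
  H_2: rank ker ∂_2 − rank ∂_3 = (4 − 3) − 0 = 1, and there is no ∂_3, so H_2 = Z.

Hence the Betti numbers are b_0 = 1, b_1 = 0, b_2 = 1.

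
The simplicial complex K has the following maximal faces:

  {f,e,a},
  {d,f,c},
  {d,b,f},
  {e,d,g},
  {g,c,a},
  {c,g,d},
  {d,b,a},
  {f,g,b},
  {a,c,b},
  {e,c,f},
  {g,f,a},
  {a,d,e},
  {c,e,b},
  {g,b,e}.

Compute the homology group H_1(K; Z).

H_1 ≅ Z^2.

Order the vertices as a < b < c < d < e < f < g. Listing each simplex with vertices in this order, K has dimension 2 with simplices:

  0-simplices (7): a, b, c, d, e, f, g
  1-simplices (21): ab, ac, ad, ae, af, ag, bc, bd, be, bf, bg, cd, ce, cf, cg, de, df, dg, ef, eg, fg
  2-simplices (14): abc, abd, acg, ade, aef, afg, bce, bdf, beg, bfg, cdf, cdg, cef, deg

giving chain groups C_0 ≅ Z^7, C_1 ≅ Z^21, C_2 ≅ Z^14.

The boundary map ∂_1: C_1 → C_0 is given by ∂[p,q] = [q] − [p]. For instance
  ∂af = f − a.
As a 7×21 matrix over Z this has rank 6, with invariant factors (1,1,1,1,1,1).

∂_2: C_2 → C_1 maps a triangle to the signed sum of its edges. For instance
  ∂ade = de − ae + ad,
  ∂bce = ce − be + bc.
As a 21×14 matrix over Z this has rank 13, with invariant factors (1,1,1,1,1,1,1,1,1,1,1,1,1).

Computing H_k = (kernel of ∂_k) / (image of ∂_{k+1}):

  H_1: rank ker ∂_1 − rank ∂_2 = (21 − 6) − 13 = 2, and the invariant factors of ∂_2 are all 1, so H_1 ≅ Z^2.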